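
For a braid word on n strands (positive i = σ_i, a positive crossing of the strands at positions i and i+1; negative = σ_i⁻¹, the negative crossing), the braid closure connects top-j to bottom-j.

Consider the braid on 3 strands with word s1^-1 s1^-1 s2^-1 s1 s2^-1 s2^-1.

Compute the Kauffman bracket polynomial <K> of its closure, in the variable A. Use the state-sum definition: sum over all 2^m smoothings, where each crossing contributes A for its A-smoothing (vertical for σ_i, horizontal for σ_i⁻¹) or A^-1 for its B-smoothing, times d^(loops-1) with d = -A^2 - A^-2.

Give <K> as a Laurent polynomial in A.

Braid: s1^-1 s1^-1 s2^-1 s1 s2^-1 s2^-1 on 3 strands, 6 crossings.
Writhe w = (#positive) - (#negative) = 1 - 5 = -4.
Computing the Kauffman bracket via state sum. There are 2^6 = 64 states.
Each crossing splits two ways (0=vertical, 1=horizontal). The state's weight is A^(#A-smoothings - #B-smoothings) * d^(loops - 1).
Tabulate the states by total A-exponent and number of loops L (A-exp: L × count):
  A^6: L=4 ×1
  A^4: L=3 ×6
  A^2: L=2 ×13, L=4 ×2
  A^0: L=1 ×10, L=3 ×10
  A^-2: L=2 ×14, L=4 ×1
  A^-4: L=1 ×3, L=3 ×3
  A^-6: L=2 ×1
Each group contributes A^e * Σ count * d^(L-1):
Powers of d = -A^2 - A^-2: d^2 = A^4 + 2 + A^-4; d^3 = -A^6 - 3*A^2 - 3*A^-2 - A^-6.
  A^6 * (d^3) = -A^12 - 3*A^8 - 3*A^4 - 1
  A^4 * (6*d^2) = 6*A^8 + 12*A^4 + 6
  A^2 * (13*d + 2*d^3) = -2*A^8 - 19*A^4 - 19 - 2*A^-4
  A^0 * (10 + 10*d^2) = 10*A^4 + 30 + 10*A^-4
  A^-2 * (14*d + d^3) = -A^4 - 17 - 17*A^-4 - A^-8
  A^-4 * (3 + 3*d^2) = 3 + 9*A^-4 + 3*A^-8
  A^-6 * (d) = -A^-4 - A^-8
Summing the groups: <K> = -A^12 + A^8 - A^4 + 2 - A^-4 + A^-8

Answer: -A^12 + A^8 - A^4 + 2 - A^-4 + A^-8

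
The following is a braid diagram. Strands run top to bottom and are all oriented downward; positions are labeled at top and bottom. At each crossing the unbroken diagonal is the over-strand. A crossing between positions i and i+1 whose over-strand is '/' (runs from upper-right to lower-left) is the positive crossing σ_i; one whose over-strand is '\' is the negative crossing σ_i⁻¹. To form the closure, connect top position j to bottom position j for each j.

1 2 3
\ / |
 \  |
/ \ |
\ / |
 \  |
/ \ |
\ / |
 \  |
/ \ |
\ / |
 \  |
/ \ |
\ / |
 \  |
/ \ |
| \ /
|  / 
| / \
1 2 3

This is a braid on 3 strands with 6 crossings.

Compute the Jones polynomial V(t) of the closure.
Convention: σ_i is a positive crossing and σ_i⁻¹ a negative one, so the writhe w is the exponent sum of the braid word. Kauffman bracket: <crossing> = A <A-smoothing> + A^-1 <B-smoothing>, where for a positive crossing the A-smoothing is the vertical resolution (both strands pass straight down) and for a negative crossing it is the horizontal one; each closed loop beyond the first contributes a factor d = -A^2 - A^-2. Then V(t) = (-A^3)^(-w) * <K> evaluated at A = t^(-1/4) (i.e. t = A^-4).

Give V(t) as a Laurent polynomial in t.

t^-2 + t^-4 - t^-5 + t^-6 - t^-7

Derivation:
Reading the diagram top to bottom ('/'-over between positions i,i+1 = s_i, '\'-over = s_i^-1): braid word = s1^-1 s1^-1 s1^-1 s1^-1 s1^-1 s2.
The presented braid s1^-1 s1^-1 s1^-1 s1^-1 s1^-1 s2 on 3 strands reduces by inverse Markov moves (closure unchanged at each step):
  Destabilize: the word has the form β·s2 where s2 occurs only as the final letter (β ∈ B_2); drop it and the last strand → 2 strands.
Reduced to β = s1^-1 s1^-1 s1^-1 s1^-1 s1^-1 on 2 strands, 5 crossings.
Compute on β:
Braid: s1^-1 s1^-1 s1^-1 s1^-1 s1^-1 on 2 strands, 5 crossings.
Writhe w = (#positive) - (#negative) = 0 - 5 = -5.
Enumerate smoothing states for the bracket polynomial. There are 2^5 = 32 states.
For each crossing: s=0 is the vertical smoothing, s=1 horizontal. Crossing k contributes A^(sign_k * (1 - 2*s_k)); loop factor d = -A^2 - A^-2.
  state 00000: A-exp=-5, loops=2, term = A^-5 * d^1
  state 00001: A-exp=-3, loops=1, term = A^-3 * d^0
  state 00010: A-exp=-3, loops=1, term = A^-3 * d^0
  state 00011: A-exp=-1, loops=2, term = A^-1 * d^1
  state 00100: A-exp=-3, loops=1, term = A^-3 * d^0
  state 00101: A-exp=-1, loops=2, term = A^-1 * d^1
  state 00110: A-exp=-1, loops=2, term = A^-1 * d^1
  state 00111: A-exp=+1, loops=3, term = A^1 * d^2
  state 01000: A-exp=-3, loops=1, term = A^-3 * d^0
  state 01001: A-exp=-1, loops=2, term = A^-1 * d^1
  state 01010: A-exp=-1, loops=2, term = A^-1 * d^1
  state 01011: A-exp=+1, loops=3, term = A^1 * d^2
  state 01100: A-exp=-1, loops=2, term = A^-1 * d^1
  state 01101: A-exp=+1, loops=3, term = A^1 * d^2
  state 01110: A-exp=+1, loops=3, term = A^1 * d^2
  state 01111: A-exp=+3, loops=4, term = A^3 * d^3
  state 10000: A-exp=-3, loops=1, term = A^-3 * d^0
  state 10001: A-exp=-1, loops=2, term = A^-1 * d^1
  state 10010: A-exp=-1, loops=2, term = A^-1 * d^1
  state 10011: A-exp=+1, loops=3, term = A^1 * d^2
  state 10100: A-exp=-1, loops=2, term = A^-1 * d^1
  state 10101: A-exp=+1, loops=3, term = A^1 * d^2
  state 10110: A-exp=+1, loops=3, term = A^1 * d^2
  state 10111: A-exp=+3, loops=4, term = A^3 * d^3
  state 11000: A-exp=-1, loops=2, term = A^-1 * d^1
  state 11001: A-exp=+1, loops=3, term = A^1 * d^2
  state 11010: A-exp=+1, loops=3, term = A^1 * d^2
  state 11011: A-exp=+3, loops=4, term = A^3 * d^3
  state 11100: A-exp=+1, loops=3, term = A^1 * d^2
  state 11101: A-exp=+3, loops=4, term = A^3 * d^3
  state 11110: A-exp=+3, loops=4, term = A^3 * d^3
  state 11111: A-exp=+5, loops=5, term = A^5 * d^4
Collect the terms by A-exponent (count of states per loop number):
Powers of d = -A^2 - A^-2: d^2 = A^4 + 2 + A^-4; d^3 = -A^6 - 3*A^2 - 3*A^-2 - A^-6; d^4 = A^8 + 4*A^4 + 6 + 4*A^-4 + A^-8.
  A^5 * (d^4) = A^13 + 4*A^9 + 6*A^5 + 4*A + A^-3
  A^3 * (5*d^3) = -5*A^9 - 15*A^5 - 15*A - 5*A^-3
  A^1 * (10*d^2) = 10*A^5 + 20*A + 10*A^-3
  A^-1 * (10*d) = -10*A - 10*A^-3
  A^-3 * (5) = 5*A^-3
  A^-5 * (d) = -A^-3 - A^-7
Summing the groups: <K> = A^13 - A^9 + A^5 - A - A^-7
Normalise by the writhe: (-A^3)^(-w) = (-A^3)^(5) = -A^15, so f(A) = -A^15 * <K> = -A^28 + A^24 - A^20 + A^16 + A^8.
Substitute A = t^(-1/4), i.e. A^e → t^(-e/4): V(t) = t^-2 + t^-4 - t^-5 + t^-6 - t^-7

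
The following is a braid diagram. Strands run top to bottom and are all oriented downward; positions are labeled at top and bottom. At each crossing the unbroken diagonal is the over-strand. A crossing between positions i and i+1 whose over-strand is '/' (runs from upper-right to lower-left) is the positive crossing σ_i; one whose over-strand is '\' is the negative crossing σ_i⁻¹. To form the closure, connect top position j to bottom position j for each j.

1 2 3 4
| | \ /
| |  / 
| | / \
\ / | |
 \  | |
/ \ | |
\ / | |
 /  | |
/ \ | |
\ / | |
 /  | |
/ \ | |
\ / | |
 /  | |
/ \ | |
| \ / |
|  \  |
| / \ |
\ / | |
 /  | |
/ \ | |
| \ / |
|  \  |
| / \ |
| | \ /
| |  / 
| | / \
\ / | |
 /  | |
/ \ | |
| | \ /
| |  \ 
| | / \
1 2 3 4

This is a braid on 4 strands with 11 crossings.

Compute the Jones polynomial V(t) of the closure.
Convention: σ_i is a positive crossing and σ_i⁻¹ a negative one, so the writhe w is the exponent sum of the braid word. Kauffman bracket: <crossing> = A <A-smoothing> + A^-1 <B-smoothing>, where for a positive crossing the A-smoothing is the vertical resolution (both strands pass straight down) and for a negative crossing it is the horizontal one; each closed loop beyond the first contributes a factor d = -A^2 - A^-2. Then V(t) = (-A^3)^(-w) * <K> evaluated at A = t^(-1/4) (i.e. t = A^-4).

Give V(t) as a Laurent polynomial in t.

t^5 - 2*t^4 + 2*t^3 - 2*t^2 + 2*t - 1 + t^-1

Derivation:
Reading the diagram top to bottom ('/'-over between positions i,i+1 = s_i, '\'-over = s_i^-1): braid word = s3 s1^-1 s1 s1 s1 s2^-1 s1 s2^-1 s3 s1 s3^-1.
The presented braid s3 s1^-1 s1 s1 s1 s2^-1 s1 s2^-1 s3 s1 s3^-1 on 4 strands reduces by inverse Markov moves (closure unchanged at each step):
  Deconjugate: the word is γ·β·γ⁻¹ with γ = s3 s1^-1 (prefix) and γ⁻¹ = s1 s3^-1 (suffix); strip both.
  Destabilize: the word has the form β·s3 where s3 occurs only as the final letter (β ∈ B_3); drop it and the last strand → 3 strands.
Reduced to β = s1 s1 s1 s2^-1 s1 s2^-1 on 3 strands, 6 crossings.
Compute on β:
Braid: s1 s1 s1 s2^-1 s1 s2^-1 on 3 strands, 6 crossings.
Writhe w = (#positive) - (#negative) = 4 - 2 = 2.
State-sum expansion of <K>. There are 2^6 = 64 states.
Smooth each crossing (0=||, 1=⌣⌢); contribution A^(Σ sign_k(1-2s_k)) * d^(L-1).
Tabulate the states by total A-exponent and number of loops L (A-exp: L × count):
  A^6: L=3 ×1
  A^4: L=2 ×6
  A^2: L=1 ×11, L=3 ×4
  A^0: L=2 ×19, L=4 ×1
  A^-2: L=3 ×15
  A^-4: L=4 ×6
  A^-6: L=5 ×1
Each group contributes A^e * Σ count * d^(L-1):
Powers of d = -A^2 - A^-2: d^2 = A^4 + 2 + A^-4; d^3 = -A^6 - 3*A^2 - 3*A^-2 - A^-6; d^4 = A^8 + 4*A^4 + 6 + 4*A^-4 + A^-8.
  A^6 * (d^2) = A^10 + 2*A^6 + A^2
  A^4 * (6*d) = -6*A^6 - 6*A^2
  A^2 * (11 + 4*d^2) = 4*A^6 + 19*A^2 + 4*A^-2
  A^0 * (19*d + d^3) = -A^6 - 22*A^2 - 22*A^-2 - A^-6
  A^-2 * (15*d^2) = 15*A^2 + 30*A^-2 + 15*A^-6
  A^-4 * (6*d^3) = -6*A^2 - 18*A^-2 - 18*A^-6 - 6*A^-10
  A^-6 * (d^4) = A^2 + 4*A^-2 + 6*A^-6 + 4*A^-10 + A^-14
Summing the groups: <K> = A^10 - A^6 + 2*A^2 - 2*A^-2 + 2*A^-6 - 2*A^-10 + A^-14
Normalise by the writhe: (-A^3)^(-w) = (-A^3)^(-2) = A^-6, so f(A) = A^-6 * <K> = A^4 - 1 + 2*A^-4 - 2*A^-8 + 2*A^-12 - 2*A^-16 + A^-20.
Substitute A = t^(-1/4), i.e. A^e → t^(-e/4): V(t) = t^5 - 2*t^4 + 2*t^3 - 2*t^2 + 2*t - 1 + t^-1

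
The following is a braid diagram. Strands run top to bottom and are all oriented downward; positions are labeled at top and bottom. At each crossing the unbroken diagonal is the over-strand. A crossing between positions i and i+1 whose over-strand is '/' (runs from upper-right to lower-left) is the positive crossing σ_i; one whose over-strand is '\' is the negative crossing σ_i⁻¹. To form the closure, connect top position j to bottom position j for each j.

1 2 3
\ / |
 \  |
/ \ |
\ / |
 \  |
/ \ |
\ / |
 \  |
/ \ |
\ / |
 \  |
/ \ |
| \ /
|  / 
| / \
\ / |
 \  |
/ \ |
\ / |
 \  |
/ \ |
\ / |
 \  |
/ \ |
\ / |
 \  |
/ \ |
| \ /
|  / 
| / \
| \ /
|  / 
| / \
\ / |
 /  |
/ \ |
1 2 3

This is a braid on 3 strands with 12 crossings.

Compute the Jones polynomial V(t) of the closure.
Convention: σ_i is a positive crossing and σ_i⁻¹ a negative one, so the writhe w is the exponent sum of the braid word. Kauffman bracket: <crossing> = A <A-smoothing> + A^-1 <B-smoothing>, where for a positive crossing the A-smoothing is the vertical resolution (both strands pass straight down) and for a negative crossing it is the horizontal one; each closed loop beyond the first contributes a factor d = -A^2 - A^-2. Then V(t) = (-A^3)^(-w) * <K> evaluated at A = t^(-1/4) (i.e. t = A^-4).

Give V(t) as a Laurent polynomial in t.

-t + 2 - 3*t^-1 + 6*t^-2 - 6*t^-3 + 7*t^-4 - 7*t^-5 + 6*t^-6 - 4*t^-7 + 2*t^-8 - t^-9

Derivation:
Reading the diagram top to bottom ('/'-over between positions i,i+1 = s_i, '\'-over = s_i^-1): braid word = s1^-1 s1^-1 s1^-1 s1^-1 s2 s1^-1 s1^-1 s1^-1 s1^-1 s2 s2 s1.
The presented braid s1^-1 s1^-1 s1^-1 s1^-1 s2 s1^-1 s1^-1 s1^-1 s1^-1 s2 s2 s1 on 3 strands reduces by inverse Markov moves (closure unchanged at each step):
  Deconjugate: the word is γ·β·γ⁻¹ with γ = s1^-1 (prefix) and γ⁻¹ = s1 (suffix); strip both.
Reduced to β = s1^-1 s1^-1 s1^-1 s2 s1^-1 s1^-1 s1^-1 s1^-1 s2 s2 on 3 strands, 10 crossings.
Compute on β:
Braid: s1^-1 s1^-1 s1^-1 s2 s1^-1 s1^-1 s1^-1 s1^-1 s2 s2 on 3 strands, 10 crossings.
Writhe w = (#positive) - (#negative) = 3 - 7 = -4.
Computing the Kauffman bracket via state sum. There are 2^10 = 1024 states.
Smooth each crossing (0=||, 1=⌣⌢); contribution A^(Σ sign_k(1-2s_k)) * d^(L-1).
Tabulate the states by total A-exponent and number of loops L (A-exp: L × count):
  A^10: L=8 ×1
  A^8: L=7 ×10
  A^6: L=6 ×44, L=8 ×1
  A^4: L=5 ×112, L=7 ×8
  A^2: L=4 ×182, L=6 ×28
  A^0: L=3 ×194, L=5 ×58
  A^-2: L=2 ×130, L=4 ×79, L=6 ×1
  A^-4: L=1 ×45, L=3 ×70, L=5 ×5
  A^-6: L=2 ×36, L=4 ×9
  A^-8: L=3 ×10
  A^-10: L=4 ×1
Each group contributes A^e * Σ count * d^(L-1):
Powers of d = -A^2 - A^-2: d^2 = A^4 + 2 + A^-4; d^3 = -A^6 - 3*A^2 - 3*A^-2 - A^-6; d^4 = A^8 + 4*A^4 + 6 + 4*A^-4 + A^-8; d^5 = -A^10 - 5*A^6 - 10*A^2 - 10*A^-2 - 5*A^-6 - A^-10; d^6 = A^12 + 6*A^8 + 15*A^4 + 20 + 15*A^-4 + 6*A^-8 + A^-12; d^7 = -A^14 - 7*A^10 - 21*A^6 - 35*A^2 - 35*A^-2 - 21*A^-6 - 7*A^-10 - A^-14.
  A^10 * (d^7) = -A^24 - 7*A^20 - 21*A^16 - 35*A^12 - 35*A^8 - 21*A^4 - 7 - A^-4
  A^8 * (10*d^6) = 10*A^20 + 60*A^16 + 150*A^12 + 200*A^8 + 150*A^4 + 60 + 10*A^-4
  A^6 * (44*d^5 + d^7) = -A^20 - 51*A^16 - 241*A^12 - 475*A^8 - 475*A^4 - 241 - 51*A^-4 - A^-8
  A^4 * (112*d^4 + 8*d^6) = 8*A^16 + 160*A^12 + 568*A^8 + 832*A^4 + 568 + 160*A^-4 + 8*A^-8
  A^2 * (182*d^3 + 28*d^5) = -28*A^12 - 322*A^8 - 826*A^4 - 826 - 322*A^-4 - 28*A^-8
  A^0 * (194*d^2 + 58*d^4) = 58*A^8 + 426*A^4 + 736 + 426*A^-4 + 58*A^-8
  A^-2 * (130*d + 79*d^3 + d^5) = -A^8 - 84*A^4 - 377 - 377*A^-4 - 84*A^-8 - A^-12
  A^-4 * (45 + 70*d^2 + 5*d^4) = 5*A^4 + 90 + 215*A^-4 + 90*A^-8 + 5*A^-12
  A^-6 * (36*d + 9*d^3) = -9 - 63*A^-4 - 63*A^-8 - 9*A^-12
  A^-8 * (10*d^2) = 10*A^-4 + 20*A^-8 + 10*A^-12
  A^-10 * (d^3) = -A^-4 - 3*A^-8 - 3*A^-12 - A^-16
Summing the groups: <K> = -A^24 + 2*A^20 - 4*A^16 + 6*A^12 - 7*A^8 + 7*A^4 - 6 + 6*A^-4 - 3*A^-8 + 2*A^-12 - A^-16
Normalise by the writhe: (-A^3)^(-w) = (-A^3)^(4) = A^12, so f(A) = A^12 * <K> = -A^36 + 2*A^32 - 4*A^28 + 6*A^24 - 7*A^20 + 7*A^16 - 6*A^12 + 6*A^8 - 3*A^4 + 2 - A^-4.
Substitute A = t^(-1/4), i.e. A^e → t^(-e/4): V(t) = -t + 2 - 3*t^-1 + 6*t^-2 - 6*t^-3 + 7*t^-4 - 7*t^-5 + 6*t^-6 - 4*t^-7 + 2*t^-8 - t^-9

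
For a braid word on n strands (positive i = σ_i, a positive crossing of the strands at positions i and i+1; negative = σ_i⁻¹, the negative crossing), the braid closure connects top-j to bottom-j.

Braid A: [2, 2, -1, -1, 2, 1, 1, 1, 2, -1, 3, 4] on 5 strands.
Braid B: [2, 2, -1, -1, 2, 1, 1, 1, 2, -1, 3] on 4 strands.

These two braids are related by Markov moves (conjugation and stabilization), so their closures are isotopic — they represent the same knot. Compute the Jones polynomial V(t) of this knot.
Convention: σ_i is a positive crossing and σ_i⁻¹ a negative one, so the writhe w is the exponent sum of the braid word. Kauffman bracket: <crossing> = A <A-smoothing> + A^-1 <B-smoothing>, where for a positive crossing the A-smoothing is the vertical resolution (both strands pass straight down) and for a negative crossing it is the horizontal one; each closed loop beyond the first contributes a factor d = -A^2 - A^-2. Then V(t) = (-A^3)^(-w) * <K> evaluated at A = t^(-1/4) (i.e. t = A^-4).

-t^8 + 2*t^7 - 4*t^6 + 5*t^5 - 5*t^4 + 6*t^3 - 4*t^2 + 3*t - 1

Derivation:
Markov-equivalent braids have isotopic closures, hence identical knot invariants. Strip the Markov moves from each word to reach a common short braid β, then compute V(t) once on β.
Braid A: s2 s2 s1^-1 s1^-1 s2 s1 s1 s1 s2 s1^-1 s3 s4 on 5 strands reduces by inverse Markov moves (closure unchanged at each step):
  Destabilize: the word has the form β·s4 where s4 occurs only as the final letter (β ∈ B_4); drop it and the last strand → 4 strands.
  Destabilize: the word has the form β·s3 where s3 occurs only as the final letter (β ∈ B_3); drop it and the last strand → 3 strands.
Reduced to β = s2 s2 s1^-1 s1^-1 s2 s1 s1 s1 s2 s1^-1 on 3 strands, 10 crossings.
Braid B: s2 s2 s1^-1 s1^-1 s2 s1 s1 s1 s2 s1^-1 s3 on 4 strands reduces by inverse Markov moves (closure unchanged at each step):
  Destabilize: the word has the form β·s3 where s3 occurs only as the final letter (β ∈ B_3); drop it and the last strand → 3 strands.
Reduced to β = s2 s2 s1^-1 s1^-1 s2 s1 s1 s1 s2 s1^-1 on 3 strands, 10 crossings.
Both give the same β = s2 s2 s1^-1 s1^-1 s2 s1 s1 s1 s2 s1^-1 on 3 strands, so one state sum suffices:
Braid: s2 s2 s1^-1 s1^-1 s2 s1 s1 s1 s2 s1^-1 on 3 strands, 10 crossings.
Writhe w = (#positive) - (#negative) = 7 - 3 = 4.
Computing the Kauffman bracket via state sum. There are 2^10 = 1024 states.
Smooth each crossing (0=||, 1=⌣⌢); contribution A^(Σ sign_k(1-2s_k)) * d^(L-1).
Tabulate the states by total A-exponent and number of loops L (A-exp: L × count):
  A^10: L=4 ×1
  A^8: L=3 ×7, L=5 ×3
  A^6: L=2 ×19, L=4 ×23, L=6 ×3
  A^4: L=1 ×20, L=3 ×75, L=5 ×24, L=7 ×1
  A^2: L=2 ×114, L=4 ×86, L=6 ×10
  A^0: L=1 ×51, L=3 ×155, L=5 ×45, L=7 ×1
  A^-2: L=2 ×102, L=4 ×98, L=6 ×10
  A^-4: L=3 ×89, L=5 ×30, L=7 ×1
  A^-6: L=4 ×41, L=6 ×4
  A^-8: L=5 ×10
  A^-10: L=6 ×1
Each group contributes A^e * Σ count * d^(L-1):
Powers of d = -A^2 - A^-2: d^2 = A^4 + 2 + A^-4; d^3 = -A^6 - 3*A^2 - 3*A^-2 - A^-6; d^4 = A^8 + 4*A^4 + 6 + 4*A^-4 + A^-8; d^5 = -A^10 - 5*A^6 - 10*A^2 - 10*A^-2 - 5*A^-6 - A^-10; d^6 = A^12 + 6*A^8 + 15*A^4 + 20 + 15*A^-4 + 6*A^-8 + A^-12.
  A^10 * (d^3) = -A^16 - 3*A^12 - 3*A^8 - A^4
  A^8 * (7*d^2 + 3*d^4) = 3*A^16 + 19*A^12 + 32*A^8 + 19*A^4 + 3
  A^6 * (19*d + 23*d^3 + 3*d^5) = -3*A^16 - 38*A^12 - 118*A^8 - 118*A^4 - 38 - 3*A^-4
  A^4 * (20 + 75*d^2 + 24*d^4 + d^6) = A^16 + 30*A^12 + 186*A^8 + 334*A^4 + 186 + 30*A^-4 + A^-8
  A^2 * (114*d + 86*d^3 + 10*d^5) = -10*A^12 - 136*A^8 - 472*A^4 - 472 - 136*A^-4 - 10*A^-8
  A^0 * (51 + 155*d^2 + 45*d^4 + d^6) = A^12 + 51*A^8 + 350*A^4 + 651 + 350*A^-4 + 51*A^-8 + A^-12
  A^-2 * (102*d + 98*d^3 + 10*d^5) = -10*A^8 - 148*A^4 - 496 - 496*A^-4 - 148*A^-8 - 10*A^-12
  A^-4 * (89*d^2 + 30*d^4 + d^6) = A^8 + 36*A^4 + 224 + 378*A^-4 + 224*A^-8 + 36*A^-12 + A^-16
  A^-6 * (41*d^3 + 4*d^5) = -4*A^4 - 61 - 163*A^-4 - 163*A^-8 - 61*A^-12 - 4*A^-16
  A^-8 * (10*d^4) = 10 + 40*A^-4 + 60*A^-8 + 40*A^-12 + 10*A^-16
  A^-10 * (d^5) = -1 - 5*A^-4 - 10*A^-8 - 10*A^-12 - 5*A^-16 - A^-20
Summing the groups: <K> = -A^12 + 3*A^8 - 4*A^4 + 6 - 5*A^-4 + 5*A^-8 - 4*A^-12 + 2*A^-16 - A^-20
Normalise by the writhe: (-A^3)^(-w) = (-A^3)^(-4) = A^-12, so f(A) = A^-12 * <K> = -1 + 3*A^-4 - 4*A^-8 + 6*A^-12 - 5*A^-16 + 5*A^-20 - 4*A^-24 + 2*A^-28 - A^-32.
Substitute A = t^(-1/4), i.e. A^e → t^(-e/4): V(t) = -t^8 + 2*t^7 - 4*t^6 + 5*t^5 - 5*t^4 + 6*t^3 - 4*t^2 + 3*t - 1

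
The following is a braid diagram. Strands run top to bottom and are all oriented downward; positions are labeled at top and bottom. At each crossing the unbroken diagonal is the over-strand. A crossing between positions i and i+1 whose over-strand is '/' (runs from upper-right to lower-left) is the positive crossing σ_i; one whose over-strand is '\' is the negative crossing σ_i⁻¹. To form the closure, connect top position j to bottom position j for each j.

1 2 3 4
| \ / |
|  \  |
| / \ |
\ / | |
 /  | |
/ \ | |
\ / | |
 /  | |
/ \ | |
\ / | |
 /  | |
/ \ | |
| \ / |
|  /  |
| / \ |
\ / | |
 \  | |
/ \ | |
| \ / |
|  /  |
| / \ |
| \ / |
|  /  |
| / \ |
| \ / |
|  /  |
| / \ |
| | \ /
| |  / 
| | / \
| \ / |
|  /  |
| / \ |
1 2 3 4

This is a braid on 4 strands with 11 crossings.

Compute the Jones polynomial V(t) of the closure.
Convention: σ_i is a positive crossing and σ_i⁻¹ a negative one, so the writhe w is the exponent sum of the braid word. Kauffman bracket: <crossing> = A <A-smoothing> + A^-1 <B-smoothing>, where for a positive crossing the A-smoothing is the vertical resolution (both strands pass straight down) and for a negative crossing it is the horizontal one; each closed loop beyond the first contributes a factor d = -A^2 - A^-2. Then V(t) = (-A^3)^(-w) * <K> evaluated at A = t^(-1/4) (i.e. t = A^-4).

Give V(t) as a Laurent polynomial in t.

Reading the diagram top to bottom ('/'-over between positions i,i+1 = s_i, '\'-over = s_i^-1): braid word = s2^-1 s1 s1 s1 s2 s1^-1 s2 s2 s2 s3 s2.
The presented braid s2^-1 s1 s1 s1 s2 s1^-1 s2 s2 s2 s3 s2 on 4 strands reduces by inverse Markov moves (closure unchanged at each step):
  Deconjugate: the word is γ·β·γ⁻¹ with γ = s2^-1 (prefix) and γ⁻¹ = s2 (suffix); strip both.
  Destabilize: the word has the form β·s3 where s3 occurs only as the final letter (β ∈ B_3); drop it and the last strand → 3 strands.
Reduced to β = s1 s1 s1 s2 s1^-1 s2 s2 s2 on 3 strands, 8 crossings.
Compute on β:
Braid: s1 s1 s1 s2 s1^-1 s2 s2 s2 on 3 strands, 8 crossings.
Writhe w = (#positive) - (#negative) = 7 - 1 = 6.
State-sum expansion of <K>. There are 2^8 = 256 states.
Each crossing splits two ways (0=vertical, 1=horizontal). The state's weight is A^(#A-smoothings - #B-smoothings) * d^(loops - 1).
Tabulate the states by total A-exponent and number of loops L (A-exp: L × count):
  A^8: L=2 ×1
  A^6: L=1 ×4, L=3 ×4
  A^4: L=2 ×25, L=4 ×3
  A^2: L=1 ×21, L=3 ×34, L=5 ×1
  A^0: L=2 ×48, L=4 ×22
  A^-2: L=3 ×49, L=5 ×7
  A^-4: L=4 ×27, L=6 ×1
  A^-6: L=5 ×8
  A^-8: L=6 ×1
Each group contributes A^e * Σ count * d^(L-1):
Powers of d = -A^2 - A^-2: d^2 = A^4 + 2 + A^-4; d^3 = -A^6 - 3*A^2 - 3*A^-2 - A^-6; d^4 = A^8 + 4*A^4 + 6 + 4*A^-4 + A^-8; d^5 = -A^10 - 5*A^6 - 10*A^2 - 10*A^-2 - 5*A^-6 - A^-10.
  A^8 * (d) = -A^10 - A^6
  A^6 * (4 + 4*d^2) = 4*A^10 + 12*A^6 + 4*A^2
  A^4 * (25*d + 3*d^3) = -3*A^10 - 34*A^6 - 34*A^2 - 3*A^-2
  A^2 * (21 + 34*d^2 + d^4) = A^10 + 38*A^6 + 95*A^2 + 38*A^-2 + A^-6
  A^0 * (48*d + 22*d^3) = -22*A^6 - 114*A^2 - 114*A^-2 - 22*A^-6
  A^-2 * (49*d^2 + 7*d^4) = 7*A^6 + 77*A^2 + 140*A^-2 + 77*A^-6 + 7*A^-10
  A^-4 * (27*d^3 + d^5) = -A^6 - 32*A^2 - 91*A^-2 - 91*A^-6 - 32*A^-10 - A^-14
  A^-6 * (8*d^4) = 8*A^2 + 32*A^-2 + 48*A^-6 + 32*A^-10 + 8*A^-14
  A^-8 * (d^5) = -A^2 - 5*A^-2 - 10*A^-6 - 10*A^-10 - 5*A^-14 - A^-18
Summing the groups: <K> = A^10 - A^6 + 3*A^2 - 3*A^-2 + 3*A^-6 - 3*A^-10 + 2*A^-14 - A^-18
Normalise by the writhe: (-A^3)^(-w) = (-A^3)^(-6) = A^-18, so f(A) = A^-18 * <K> = A^-8 - A^-12 + 3*A^-16 - 3*A^-20 + 3*A^-24 - 3*A^-28 + 2*A^-32 - A^-36.
Substitute A = t^(-1/4), i.e. A^e → t^(-e/4): V(t) = -t^9 + 2*t^8 - 3*t^7 + 3*t^6 - 3*t^5 + 3*t^4 - t^3 + t^2

Answer: -t^9 + 2*t^8 - 3*t^7 + 3*t^6 - 3*t^5 + 3*t^4 - t^3 + t^2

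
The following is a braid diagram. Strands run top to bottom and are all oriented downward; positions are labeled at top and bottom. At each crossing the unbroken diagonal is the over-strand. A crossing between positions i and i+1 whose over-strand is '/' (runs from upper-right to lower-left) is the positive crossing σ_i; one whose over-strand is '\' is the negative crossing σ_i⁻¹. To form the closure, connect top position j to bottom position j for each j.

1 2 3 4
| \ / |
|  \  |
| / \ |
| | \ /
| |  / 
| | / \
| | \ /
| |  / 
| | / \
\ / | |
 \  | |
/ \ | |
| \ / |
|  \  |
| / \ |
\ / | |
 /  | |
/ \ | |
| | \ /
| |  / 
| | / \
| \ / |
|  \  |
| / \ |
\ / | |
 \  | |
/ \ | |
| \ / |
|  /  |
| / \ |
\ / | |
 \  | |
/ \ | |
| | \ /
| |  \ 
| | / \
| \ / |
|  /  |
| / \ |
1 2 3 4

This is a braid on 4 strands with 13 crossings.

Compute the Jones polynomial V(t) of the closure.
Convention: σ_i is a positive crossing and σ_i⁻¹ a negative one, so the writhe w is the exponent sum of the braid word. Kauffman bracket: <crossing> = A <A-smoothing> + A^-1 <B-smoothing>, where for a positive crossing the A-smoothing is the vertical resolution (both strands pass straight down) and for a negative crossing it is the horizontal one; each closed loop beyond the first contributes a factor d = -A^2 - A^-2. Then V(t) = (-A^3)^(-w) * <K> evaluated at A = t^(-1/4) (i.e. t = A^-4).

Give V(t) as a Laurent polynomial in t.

Reading the diagram top to bottom ('/'-over between positions i,i+1 = s_i, '\'-over = s_i^-1): braid word = s2^-1 s3 s3 s1^-1 s2^-1 s1 s3 s2^-1 s1^-1 s2 s1^-1 s3^-1 s2.
The presented braid s2^-1 s3 s3 s1^-1 s2^-1 s1 s3 s2^-1 s1^-1 s2 s1^-1 s3^-1 s2 on 4 strands reduces by inverse Markov moves (closure unchanged at each step):
  Deconjugate: the word is γ·β·γ⁻¹ with γ = s2^-1 (prefix) and γ⁻¹ = s2 (suffix); strip both.
  Deconjugate: the word is γ·β·γ⁻¹ with γ = s3 (prefix) and γ⁻¹ = s3^-1 (suffix); strip both.
Reduced to β = s3 s1^-1 s2^-1 s1 s3 s2^-1 s1^-1 s2 s1^-1 on 4 strands, 9 crossings.
Compute on β:
Braid: s3 s1^-1 s2^-1 s1 s3 s2^-1 s1^-1 s2 s1^-1 on 4 strands, 9 crossings.
Writhe w = (#positive) - (#negative) = 4 - 5 = -1.
Computing the Kauffman bracket via state sum. There are 2^9 = 512 states.
Smooth each crossing (0=||, 1=⌣⌢); contribution A^(Σ sign_k(1-2s_k)) * d^(L-1).
Tabulate the states by total A-exponent and number of loops L (A-exp: L × count):
  A^9: L=5 ×1
  A^7: L=4 ×9
  A^5: L=3 ×32, L=5 ×4
  A^3: L=2 ×53, L=4 ×30, L=6 ×1
  A^1: L=1 ×35, L=3 ×80, L=5 ×11
  A^-1: L=2 ×86, L=4 ×39, L=6 ×1
  A^-3: L=1 ×21, L=3 ×58, L=5 ×5
  A^-5: L=2 ×26, L=4 ×10
  A^-7: L=1 ×3, L=3 ×6
  A^-9: L=2 ×1
Each group contributes A^e * Σ count * d^(L-1):
Powers of d = -A^2 - A^-2: d^2 = A^4 + 2 + A^-4; d^3 = -A^6 - 3*A^2 - 3*A^-2 - A^-6; d^4 = A^8 + 4*A^4 + 6 + 4*A^-4 + A^-8; d^5 = -A^10 - 5*A^6 - 10*A^2 - 10*A^-2 - 5*A^-6 - A^-10.
  A^9 * (d^4) = A^17 + 4*A^13 + 6*A^9 + 4*A^5 + A
  A^7 * (9*d^3) = -9*A^13 - 27*A^9 - 27*A^5 - 9*A
  A^5 * (32*d^2 + 4*d^4) = 4*A^13 + 48*A^9 + 88*A^5 + 48*A + 4*A^-3
  A^3 * (53*d + 30*d^3 + d^5) = -A^13 - 35*A^9 - 153*A^5 - 153*A - 35*A^-3 - A^-7
  A^1 * (35 + 80*d^2 + 11*d^4) = 11*A^9 + 124*A^5 + 261*A + 124*A^-3 + 11*A^-7
  A^-1 * (86*d + 39*d^3 + d^5) = -A^9 - 44*A^5 - 213*A - 213*A^-3 - 44*A^-7 - A^-11
  A^-3 * (21 + 58*d^2 + 5*d^4) = 5*A^5 + 78*A + 167*A^-3 + 78*A^-7 + 5*A^-11
  A^-5 * (26*d + 10*d^3) = -10*A - 56*A^-3 - 56*A^-7 - 10*A^-11
  A^-7 * (3 + 6*d^2) = 6*A^-3 + 15*A^-7 + 6*A^-11
  A^-9 * (d) = -A^-7 - A^-11
Summing the groups: <K> = A^17 - 2*A^13 + 2*A^9 - 3*A^5 + 3*A - 3*A^-3 + 2*A^-7 - A^-11
Normalise by the writhe: (-A^3)^(-w) = (-A^3)^(1) = -A^3, so f(A) = -A^3 * <K> = -A^20 + 2*A^16 - 2*A^12 + 3*A^8 - 3*A^4 + 3 - 2*A^-4 + A^-8.
Substitute A = t^(-1/4), i.e. A^e → t^(-e/4): V(t) = t^2 - 2*t + 3 - 3*t^-1 + 3*t^-2 - 2*t^-3 + 2*t^-4 - t^-5

Answer: t^2 - 2*t + 3 - 3*t^-1 + 3*t^-2 - 2*t^-3 + 2*t^-4 - t^-5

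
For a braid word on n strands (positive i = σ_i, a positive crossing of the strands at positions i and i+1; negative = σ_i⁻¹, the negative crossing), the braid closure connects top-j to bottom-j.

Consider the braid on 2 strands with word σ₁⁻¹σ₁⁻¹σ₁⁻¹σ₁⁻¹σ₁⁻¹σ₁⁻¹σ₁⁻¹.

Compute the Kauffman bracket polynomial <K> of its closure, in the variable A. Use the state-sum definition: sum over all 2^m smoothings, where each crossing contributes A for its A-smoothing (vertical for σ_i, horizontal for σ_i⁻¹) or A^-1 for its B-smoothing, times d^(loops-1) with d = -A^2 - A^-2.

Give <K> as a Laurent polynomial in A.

Braid: s1^-1 s1^-1 s1^-1 s1^-1 s1^-1 s1^-1 s1^-1 on 2 strands, 7 crossings.
Writhe w = (#positive) - (#negative) = 0 - 7 = -7.
Enumerate smoothing states for the bracket polynomial. There are 2^7 = 128 states.
Each crossing splits two ways (0=vertical, 1=horizontal). The state's weight is A^(#A-smoothings - #B-smoothings) * d^(loops - 1).
Tabulate the states by total A-exponent and number of loops L (A-exp: L × count):
  A^7: L=7 ×1
  A^5: L=6 ×7
  A^3: L=5 ×21
  A^1: L=4 ×35
  A^-1: L=3 ×35
  A^-3: L=2 ×21
  A^-5: L=1 ×7
  A^-7: L=2 ×1
Each group contributes A^e * Σ count * d^(L-1):
Powers of d = -A^2 - A^-2: d^2 = A^4 + 2 + A^-4; d^3 = -A^6 - 3*A^2 - 3*A^-2 - A^-6; d^4 = A^8 + 4*A^4 + 6 + 4*A^-4 + A^-8; d^5 = -A^10 - 5*A^6 - 10*A^2 - 10*A^-2 - 5*A^-6 - A^-10; d^6 = A^12 + 6*A^8 + 15*A^4 + 20 + 15*A^-4 + 6*A^-8 + A^-12.
  A^7 * (d^6) = A^19 + 6*A^15 + 15*A^11 + 20*A^7 + 15*A^3 + 6*A^-1 + A^-5
  A^5 * (7*d^5) = -7*A^15 - 35*A^11 - 70*A^7 - 70*A^3 - 35*A^-1 - 7*A^-5
  A^3 * (21*d^4) = 21*A^11 + 84*A^7 + 126*A^3 + 84*A^-1 + 21*A^-5
  A^1 * (35*d^3) = -35*A^7 - 105*A^3 - 105*A^-1 - 35*A^-5
  A^-1 * (35*d^2) = 35*A^3 + 70*A^-1 + 35*A^-5
  A^-3 * (21*d) = -21*A^-1 - 21*A^-5
  A^-5 * (7) = 7*A^-5
  A^-7 * (d) = -A^-5 - A^-9
Summing the groups: <K> = A^19 - A^15 + A^11 - A^7 + A^3 - A^-1 - A^-9

Answer: A^19 - A^15 + A^11 - A^7 + A^3 - A^-1 - A^-9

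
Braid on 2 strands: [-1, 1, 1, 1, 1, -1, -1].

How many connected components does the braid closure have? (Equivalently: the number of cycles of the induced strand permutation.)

1

Derivation:
Track the strand permutation on 2 strands, starting from identity.
  step 1: s1^-1 swaps positions 1,2 -> [2 1]
  step 2: s1 swaps positions 1,2 -> [1 2]
  step 3: s1 swaps positions 1,2 -> [2 1]
  step 4: s1 swaps positions 1,2 -> [1 2]
  step 5: s1 swaps positions 1,2 -> [2 1]
  step 6: s1^-1 swaps positions 1,2 -> [1 2]
  step 7: s1^-1 swaps positions 1,2 -> [2 1]
Final permutation (position -> original strand): [2 1]
Closure components = cycle count of this permutation = 1.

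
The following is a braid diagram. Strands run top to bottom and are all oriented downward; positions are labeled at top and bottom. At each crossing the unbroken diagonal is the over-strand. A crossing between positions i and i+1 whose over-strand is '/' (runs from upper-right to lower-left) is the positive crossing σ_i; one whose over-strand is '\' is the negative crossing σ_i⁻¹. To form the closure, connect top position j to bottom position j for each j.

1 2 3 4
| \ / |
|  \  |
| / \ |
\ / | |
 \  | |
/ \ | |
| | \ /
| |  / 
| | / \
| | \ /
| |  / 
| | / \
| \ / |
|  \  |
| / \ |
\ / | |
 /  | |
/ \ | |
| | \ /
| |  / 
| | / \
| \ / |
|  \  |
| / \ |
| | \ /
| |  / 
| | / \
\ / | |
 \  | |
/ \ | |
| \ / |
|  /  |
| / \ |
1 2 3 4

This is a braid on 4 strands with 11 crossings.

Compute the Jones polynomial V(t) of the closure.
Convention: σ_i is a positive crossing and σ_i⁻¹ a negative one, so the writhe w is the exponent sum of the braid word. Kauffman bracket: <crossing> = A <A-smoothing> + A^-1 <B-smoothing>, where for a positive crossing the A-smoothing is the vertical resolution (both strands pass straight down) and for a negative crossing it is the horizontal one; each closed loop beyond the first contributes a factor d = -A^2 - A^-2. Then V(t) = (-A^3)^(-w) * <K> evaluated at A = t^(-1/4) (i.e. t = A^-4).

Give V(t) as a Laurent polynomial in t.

t^5 - 2*t^4 + 3*t^3 - 3*t^2 + 3*t - 3 + 2*t^-1 - t^-2 + t^-3

Derivation:
Reading the diagram top to bottom ('/'-over between positions i,i+1 = s_i, '\'-over = s_i^-1): braid word = s2^-1 s1^-1 s3 s3 s2^-1 s1 s3 s2^-1 s3 s1^-1 s2.
The presented braid s2^-1 s1^-1 s3 s3 s2^-1 s1 s3 s2^-1 s3 s1^-1 s2 on 4 strands reduces by inverse Markov moves (closure unchanged at each step):
  Deconjugate: the word is γ·β·γ⁻¹ with γ = s2^-1 (prefix) and γ⁻¹ = s2 (suffix); strip both.
Reduced to β = s1^-1 s3 s3 s2^-1 s1 s3 s2^-1 s3 s1^-1 on 4 strands, 9 crossings.
Compute on β:
Braid: s1^-1 s3 s3 s2^-1 s1 s3 s2^-1 s3 s1^-1 on 4 strands, 9 crossings.
Writhe w = (#positive) - (#negative) = 5 - 4 = 1.
Computing the Kauffman bracket via state sum. There are 2^9 = 512 states.
Each crossing splits two ways (0=vertical, 1=horizontal). The state's weight is A^(#A-smoothings - #B-smoothings) * d^(loops - 1).
Tabulate the states by total A-exponent and number of loops L (A-exp: L × count):
  A^9: L=4 ×1
  A^7: L=3 ×9
  A^5: L=2 ×29, L=4 ×7
  A^3: L=1 ×30, L=3 ×52, L=5 ×2
  A^1: L=2 ×83, L=4 ×43
  A^-1: L=1 ×11, L=3 ×93, L=5 ×22
  A^-3: L=2 ×19, L=4 ×58, L=6 ×7
  A^-5: L=3 ×15, L=5 ×20, L=7 ×1
  A^-7: L=4 ×6, L=6 ×3
  A^-9: L=5 ×1
Each group contributes A^e * Σ count * d^(L-1):
Powers of d = -A^2 - A^-2: d^2 = A^4 + 2 + A^-4; d^3 = -A^6 - 3*A^2 - 3*A^-2 - A^-6; d^4 = A^8 + 4*A^4 + 6 + 4*A^-4 + A^-8; d^5 = -A^10 - 5*A^6 - 10*A^2 - 10*A^-2 - 5*A^-6 - A^-10; d^6 = A^12 + 6*A^8 + 15*A^4 + 20 + 15*A^-4 + 6*A^-8 + A^-12.
  A^9 * (d^3) = -A^15 - 3*A^11 - 3*A^7 - A^3
  A^7 * (9*d^2) = 9*A^11 + 18*A^7 + 9*A^3
  A^5 * (29*d + 7*d^3) = -7*A^11 - 50*A^7 - 50*A^3 - 7*A^-1
  A^3 * (30 + 52*d^2 + 2*d^4) = 2*A^11 + 60*A^7 + 146*A^3 + 60*A^-1 + 2*A^-5
  A^1 * (83*d + 43*d^3) = -43*A^7 - 212*A^3 - 212*A^-1 - 43*A^-5
  A^-1 * (11 + 93*d^2 + 22*d^4) = 22*A^7 + 181*A^3 + 329*A^-1 + 181*A^-5 + 22*A^-9
  A^-3 * (19*d + 58*d^3 + 7*d^5) = -7*A^7 - 93*A^3 - 263*A^-1 - 263*A^-5 - 93*A^-9 - 7*A^-13
  A^-5 * (15*d^2 + 20*d^4 + d^6) = A^7 + 26*A^3 + 110*A^-1 + 170*A^-5 + 110*A^-9 + 26*A^-13 + A^-17
  A^-7 * (6*d^3 + 3*d^5) = -3*A^3 - 21*A^-1 - 48*A^-5 - 48*A^-9 - 21*A^-13 - 3*A^-17
  A^-9 * (d^4) = A^-1 + 4*A^-5 + 6*A^-9 + 4*A^-13 + A^-17
Summing the groups: <K> = -A^15 + A^11 - 2*A^7 + 3*A^3 - 3*A^-1 + 3*A^-5 - 3*A^-9 + 2*A^-13 - A^-17
Normalise by the writhe: (-A^3)^(-w) = (-A^3)^(-1) = -A^-3, so f(A) = -A^-3 * <K> = A^12 - A^8 + 2*A^4 - 3 + 3*A^-4 - 3*A^-8 + 3*A^-12 - 2*A^-16 + A^-20.
Substitute A = t^(-1/4), i.e. A^e → t^(-e/4): V(t) = t^5 - 2*t^4 + 3*t^3 - 3*t^2 + 3*t - 3 + 2*t^-1 - t^-2 + t^-3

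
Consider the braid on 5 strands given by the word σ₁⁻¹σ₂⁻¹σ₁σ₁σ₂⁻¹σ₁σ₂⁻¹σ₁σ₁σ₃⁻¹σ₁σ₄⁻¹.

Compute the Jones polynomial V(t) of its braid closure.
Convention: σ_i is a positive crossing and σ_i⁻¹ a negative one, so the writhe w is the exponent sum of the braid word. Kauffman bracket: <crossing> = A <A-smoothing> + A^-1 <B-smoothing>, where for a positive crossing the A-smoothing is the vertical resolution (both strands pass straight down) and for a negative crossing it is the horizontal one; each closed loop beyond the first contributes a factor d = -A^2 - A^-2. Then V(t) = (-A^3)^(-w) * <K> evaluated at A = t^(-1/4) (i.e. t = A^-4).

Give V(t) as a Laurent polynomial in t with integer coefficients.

-t^6 + 3*t^5 - 5*t^4 + 6*t^3 - 6*t^2 + 6*t - 4 + 3*t^-1 - t^-2

Derivation:
The presented braid s1^-1 s2^-1 s1 s1 s2^-1 s1 s2^-1 s1 s1 s3^-1 s1 s4^-1 on 5 strands reduces by inverse Markov moves (closure unchanged at each step):
  Destabilize: the word has the form β·s4^-1 where s4^-1 occurs only as the final letter (β ∈ B_4); drop it and the last strand → 4 strands.
  Deconjugate: the word is γ·β·γ⁻¹ with γ = s1^-1 (prefix) and γ⁻¹ = s1 (suffix); strip both.
  Destabilize: the word has the form β·s3^-1 where s3^-1 occurs only as the final letter (β ∈ B_3); drop it and the last strand → 3 strands.
Reduced to β = s2^-1 s1 s1 s2^-1 s1 s2^-1 s1 s1 on 3 strands, 8 crossings.
Compute on β:
Braid: s2^-1 s1 s1 s2^-1 s1 s2^-1 s1 s1 on 3 strands, 8 crossings.
Writhe w = (#positive) - (#negative) = 5 - 3 = 2.
Enumerate smoothing states for the bracket polynomial. There are 2^8 = 256 states.
For each crossing: s=0 is the vertical smoothing, s=1 horizontal. Crossing k contributes A^(sign_k * (1 - 2*s_k)); loop factor d = -A^2 - A^-2.
Tabulate the states by total A-exponent and number of loops L (A-exp: L × count):
  A^8: L=4 ×1
  A^6: L=3 ×8
  A^4: L=2 ×26, L=4 ×2
  A^2: L=1 ×35, L=3 ×21
  A^0: L=2 ×63, L=4 ×7
  A^-2: L=3 ×55, L=5 ×1
  A^-4: L=4 ×28
  A^-6: L=5 ×8
  A^-8: L=6 ×1
Each group contributes A^e * Σ count * d^(L-1):
Powers of d = -A^2 - A^-2: d^2 = A^4 + 2 + A^-4; d^3 = -A^6 - 3*A^2 - 3*A^-2 - A^-6; d^4 = A^8 + 4*A^4 + 6 + 4*A^-4 + A^-8; d^5 = -A^10 - 5*A^6 - 10*A^2 - 10*A^-2 - 5*A^-6 - A^-10.
  A^8 * (d^3) = -A^14 - 3*A^10 - 3*A^6 - A^2
  A^6 * (8*d^2) = 8*A^10 + 16*A^6 + 8*A^2
  A^4 * (26*d + 2*d^3) = -2*A^10 - 32*A^6 - 32*A^2 - 2*A^-2
  A^2 * (35 + 21*d^2) = 21*A^6 + 77*A^2 + 21*A^-2
  A^0 * (63*d + 7*d^3) = -7*A^6 - 84*A^2 - 84*A^-2 - 7*A^-6
  A^-2 * (55*d^2 + d^4) = A^6 + 59*A^2 + 116*A^-2 + 59*A^-6 + A^-10
  A^-4 * (28*d^3) = -28*A^2 - 84*A^-2 - 84*A^-6 - 28*A^-10
  A^-6 * (8*d^4) = 8*A^2 + 32*A^-2 + 48*A^-6 + 32*A^-10 + 8*A^-14
  A^-8 * (d^5) = -A^2 - 5*A^-2 - 10*A^-6 - 10*A^-10 - 5*A^-14 - A^-18
Summing the groups: <K> = -A^14 + 3*A^10 - 4*A^6 + 6*A^2 - 6*A^-2 + 6*A^-6 - 5*A^-10 + 3*A^-14 - A^-18
Normalise by the writhe: (-A^3)^(-w) = (-A^3)^(-2) = A^-6, so f(A) = A^-6 * <K> = -A^8 + 3*A^4 - 4 + 6*A^-4 - 6*A^-8 + 6*A^-12 - 5*A^-16 + 3*A^-20 - A^-24.
Substitute A = t^(-1/4), i.e. A^e → t^(-e/4): V(t) = -t^6 + 3*t^5 - 5*t^4 + 6*t^3 - 6*t^2 + 6*t - 4 + 3*t^-1 - t^-2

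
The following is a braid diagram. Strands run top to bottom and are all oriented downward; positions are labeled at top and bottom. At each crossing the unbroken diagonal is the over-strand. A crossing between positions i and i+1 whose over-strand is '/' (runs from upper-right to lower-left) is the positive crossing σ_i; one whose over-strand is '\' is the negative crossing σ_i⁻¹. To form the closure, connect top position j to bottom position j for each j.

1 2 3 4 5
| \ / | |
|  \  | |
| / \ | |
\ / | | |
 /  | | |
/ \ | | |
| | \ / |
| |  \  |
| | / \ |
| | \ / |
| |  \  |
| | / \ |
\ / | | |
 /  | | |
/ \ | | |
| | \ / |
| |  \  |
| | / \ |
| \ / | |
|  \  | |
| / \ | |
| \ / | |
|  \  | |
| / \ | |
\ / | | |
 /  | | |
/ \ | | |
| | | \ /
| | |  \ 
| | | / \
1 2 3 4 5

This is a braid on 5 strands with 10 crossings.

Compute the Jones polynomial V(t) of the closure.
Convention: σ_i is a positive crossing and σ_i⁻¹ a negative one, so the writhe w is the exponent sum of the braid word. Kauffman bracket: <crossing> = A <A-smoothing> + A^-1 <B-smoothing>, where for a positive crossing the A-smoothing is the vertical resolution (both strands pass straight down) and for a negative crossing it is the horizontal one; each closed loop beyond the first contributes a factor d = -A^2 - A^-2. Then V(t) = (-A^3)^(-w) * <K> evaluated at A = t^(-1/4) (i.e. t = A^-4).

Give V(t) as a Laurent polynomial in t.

Reading the diagram top to bottom ('/'-over between positions i,i+1 = s_i, '\'-over = s_i^-1): braid word = s2^-1 s1 s3^-1 s3^-1 s1 s3^-1 s2^-1 s2^-1 s1 s4^-1.
The presented braid s2^-1 s1 s3^-1 s3^-1 s1 s3^-1 s2^-1 s2^-1 s1 s4^-1 on 5 strands reduces by inverse Markov moves (closure unchanged at each step):
  Destabilize: the word has the form β·s4^-1 where s4^-1 occurs only as the final letter (β ∈ B_4); drop it and the last strand → 4 strands.
Reduced to β = s2^-1 s1 s3^-1 s3^-1 s1 s3^-1 s2^-1 s2^-1 s1 on 4 strands, 9 crossings.
Compute on β:
Braid: s2^-1 s1 s3^-1 s3^-1 s1 s3^-1 s2^-1 s2^-1 s1 on 4 strands, 9 crossings.
Writhe w = (#positive) - (#negative) = 3 - 6 = -3.
Enumerate smoothing states for the bracket polynomial. There are 2^9 = 512 states.
For each crossing: s=0 is the vertical smoothing, s=1 horizontal. Crossing k contributes A^(sign_k * (1 - 2*s_k)); loop factor d = -A^2 - A^-2.
Tabulate the states by total A-exponent and number of loops L (A-exp: L × count):
  A^9: L=6 ×1
  A^7: L=5 ×9
  A^5: L=4 ×35, L=6 ×1
  A^3: L=3 ×73, L=5 ×11
  A^1: L=2 ×81, L=4 ×44, L=6 ×1
  A^-1: L=1 ×39, L=3 ×77, L=5 ×10
  A^-3: L=2 ×55, L=4 ×28, L=6 ×1
  A^-5: L=3 ×32, L=5 ×4
  A^-7: L=4 ×9
  A^-9: L=5 ×1
Each group contributes A^e * Σ count * d^(L-1):
Powers of d = -A^2 - A^-2: d^2 = A^4 + 2 + A^-4; d^3 = -A^6 - 3*A^2 - 3*A^-2 - A^-6; d^4 = A^8 + 4*A^4 + 6 + 4*A^-4 + A^-8; d^5 = -A^10 - 5*A^6 - 10*A^2 - 10*A^-2 - 5*A^-6 - A^-10.
  A^9 * (d^5) = -A^19 - 5*A^15 - 10*A^11 - 10*A^7 - 5*A^3 - A^-1
  A^7 * (9*d^4) = 9*A^15 + 36*A^11 + 54*A^7 + 36*A^3 + 9*A^-1
  A^5 * (35*d^3 + d^5) = -A^15 - 40*A^11 - 115*A^7 - 115*A^3 - 40*A^-1 - A^-5
  A^3 * (73*d^2 + 11*d^4) = 11*A^11 + 117*A^7 + 212*A^3 + 117*A^-1 + 11*A^-5
  A^1 * (81*d + 44*d^3 + d^5) = -A^11 - 49*A^7 - 223*A^3 - 223*A^-1 - 49*A^-5 - A^-9
  A^-1 * (39 + 77*d^2 + 10*d^4) = 10*A^7 + 117*A^3 + 253*A^-1 + 117*A^-5 + 10*A^-9
  A^-3 * (55*d + 28*d^3 + d^5) = -A^7 - 33*A^3 - 149*A^-1 - 149*A^-5 - 33*A^-9 - A^-13
  A^-5 * (32*d^2 + 4*d^4) = 4*A^3 + 48*A^-1 + 88*A^-5 + 48*A^-9 + 4*A^-13
  A^-7 * (9*d^3) = -9*A^-1 - 27*A^-5 - 27*A^-9 - 9*A^-13
  A^-9 * (d^4) = A^-1 + 4*A^-5 + 6*A^-9 + 4*A^-13 + A^-17
Summing the groups: <K> = -A^19 + 3*A^15 - 4*A^11 + 6*A^7 - 7*A^3 + 6*A^-1 - 6*A^-5 + 3*A^-9 - 2*A^-13 + A^-17
Normalise by the writhe: (-A^3)^(-w) = (-A^3)^(3) = -A^9, so f(A) = -A^9 * <K> = A^28 - 3*A^24 + 4*A^20 - 6*A^16 + 7*A^12 - 6*A^8 + 6*A^4 - 3 + 2*A^-4 - A^-8.
Substitute A = t^(-1/4), i.e. A^e → t^(-e/4): V(t) = -t^2 + 2*t - 3 + 6*t^-1 - 6*t^-2 + 7*t^-3 - 6*t^-4 + 4*t^-5 - 3*t^-6 + t^-7

Answer: -t^2 + 2*t - 3 + 6*t^-1 - 6*t^-2 + 7*t^-3 - 6*t^-4 + 4*t^-5 - 3*t^-6 + t^-7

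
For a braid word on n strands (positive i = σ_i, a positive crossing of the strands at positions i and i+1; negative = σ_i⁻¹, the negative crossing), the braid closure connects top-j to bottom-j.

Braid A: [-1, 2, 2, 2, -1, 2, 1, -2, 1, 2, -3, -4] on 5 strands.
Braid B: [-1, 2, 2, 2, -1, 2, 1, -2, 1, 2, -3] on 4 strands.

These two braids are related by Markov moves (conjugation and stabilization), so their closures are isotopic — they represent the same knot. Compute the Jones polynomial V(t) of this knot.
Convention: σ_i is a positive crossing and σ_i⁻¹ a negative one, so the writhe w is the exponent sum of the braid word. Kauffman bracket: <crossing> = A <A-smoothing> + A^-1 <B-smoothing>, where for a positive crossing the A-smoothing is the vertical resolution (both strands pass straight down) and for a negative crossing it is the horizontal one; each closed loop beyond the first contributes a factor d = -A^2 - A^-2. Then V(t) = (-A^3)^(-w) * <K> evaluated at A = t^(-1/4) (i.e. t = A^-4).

Markov-equivalent braids have isotopic closures, hence identical knot invariants. Strip the Markov moves from each word to reach a common short braid β, then compute V(t) once on β.
Braid A: s1^-1 s2 s2 s2 s1^-1 s2 s1 s2^-1 s1 s2 s3^-1 s4^-1 on 5 strands reduces by inverse Markov moves (closure unchanged at each step):
  Destabilize: the word has the form β·s4^-1 where s4^-1 occurs only as the final letter (β ∈ B_4); drop it and the last strand → 4 strands.
  Destabilize: the word has the form β·s3^-1 where s3^-1 occurs only as the final letter (β ∈ B_3); drop it and the last strand → 3 strands.
Reduced to β = s1^-1 s2 s2 s2 s1^-1 s2 s1 s2^-1 s1 s2 on 3 strands, 10 crossings.
Braid B: s1^-1 s2 s2 s2 s1^-1 s2 s1 s2^-1 s1 s2 s3^-1 on 4 strands reduces by inverse Markov moves (closure unchanged at each step):
  Destabilize: the word has the form β·s3^-1 where s3^-1 occurs only as the final letter (β ∈ B_3); drop it and the last strand → 3 strands.
Reduced to β = s1^-1 s2 s2 s2 s1^-1 s2 s1 s2^-1 s1 s2 on 3 strands, 10 crossings.
Both give the same β = s1^-1 s2 s2 s2 s1^-1 s2 s1 s2^-1 s1 s2 on 3 strands, so one state sum suffices:
Braid: s1^-1 s2 s2 s2 s1^-1 s2 s1 s2^-1 s1 s2 on 3 strands, 10 crossings.
Writhe w = (#positive) - (#negative) = 7 - 3 = 4.
Computing the Kauffman bracket via state sum. There are 2^10 = 1024 states.
For each crossing: s=0 is the vertical smoothing, s=1 horizontal. Crossing k contributes A^(sign_k * (1 - 2*s_k)); loop factor d = -A^2 - A^-2.
Tabulate the states by total A-exponent and number of loops L (A-exp: L × count):
  A^10: L=2 ×1
  A^8: L=1 ×5, L=3 ×5
  A^6: L=2 ×39, L=4 ×6
  A^4: L=1 ×34, L=3 ×85, L=5 ×1
  A^2: L=2 ×138, L=4 ×72
  A^0: L=1 ×48, L=3 ×167, L=5 ×37
  A^-2: L=2 ×91, L=4 ×109, L=6 ×10
  A^-4: L=3 ×82, L=5 ×37, L=7 ×1
  A^-6: L=4 ×40, L=6 ×5
  A^-8: L=5 ×10
  A^-10: L=6 ×1
Each group contributes A^e * Σ count * d^(L-1):
Powers of d = -A^2 - A^-2: d^2 = A^4 + 2 + A^-4; d^3 = -A^6 - 3*A^2 - 3*A^-2 - A^-6; d^4 = A^8 + 4*A^4 + 6 + 4*A^-4 + A^-8; d^5 = -A^10 - 5*A^6 - 10*A^2 - 10*A^-2 - 5*A^-6 - A^-10; d^6 = A^12 + 6*A^8 + 15*A^4 + 20 + 15*A^-4 + 6*A^-8 + A^-12.
  A^10 * (d) = -A^12 - A^8
  A^8 * (5 + 5*d^2) = 5*A^12 + 15*A^8 + 5*A^4
  A^6 * (39*d + 6*d^3) = -6*A^12 - 57*A^8 - 57*A^4 - 6
  A^4 * (34 + 85*d^2 + d^4) = A^12 + 89*A^8 + 210*A^4 + 89 + A^-4
  A^2 * (138*d + 72*d^3) = -72*A^8 - 354*A^4 - 354 - 72*A^-4
  A^0 * (48 + 167*d^2 + 37*d^4) = 37*A^8 + 315*A^4 + 604 + 315*A^-4 + 37*A^-8
  A^-2 * (91*d + 109*d^3 + 10*d^5) = -10*A^8 - 159*A^4 - 518 - 518*A^-4 - 159*A^-8 - 10*A^-12
  A^-4 * (82*d^2 + 37*d^4 + d^6) = A^8 + 43*A^4 + 245 + 406*A^-4 + 245*A^-8 + 43*A^-12 + A^-16
  A^-6 * (40*d^3 + 5*d^5) = -5*A^4 - 65 - 170*A^-4 - 170*A^-8 - 65*A^-12 - 5*A^-16
  A^-8 * (10*d^4) = 10 + 40*A^-4 + 60*A^-8 + 40*A^-12 + 10*A^-16
  A^-10 * (d^5) = -1 - 5*A^-4 - 10*A^-8 - 10*A^-12 - 5*A^-16 - A^-20
Summing the groups: <K> = -A^12 + 2*A^8 - 2*A^4 + 4 - 3*A^-4 + 3*A^-8 - 2*A^-12 + A^-16 - A^-20
Normalise by the writhe: (-A^3)^(-w) = (-A^3)^(-4) = A^-12, so f(A) = A^-12 * <K> = -1 + 2*A^-4 - 2*A^-8 + 4*A^-12 - 3*A^-16 + 3*A^-20 - 2*A^-24 + A^-28 - A^-32.
Substitute A = t^(-1/4), i.e. A^e → t^(-e/4): V(t) = -t^8 + t^7 - 2*t^6 + 3*t^5 - 3*t^4 + 4*t^3 - 2*t^2 + 2*t - 1

Answer: -t^8 + t^7 - 2*t^6 + 3*t^5 - 3*t^4 + 4*t^3 - 2*t^2 + 2*t - 1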